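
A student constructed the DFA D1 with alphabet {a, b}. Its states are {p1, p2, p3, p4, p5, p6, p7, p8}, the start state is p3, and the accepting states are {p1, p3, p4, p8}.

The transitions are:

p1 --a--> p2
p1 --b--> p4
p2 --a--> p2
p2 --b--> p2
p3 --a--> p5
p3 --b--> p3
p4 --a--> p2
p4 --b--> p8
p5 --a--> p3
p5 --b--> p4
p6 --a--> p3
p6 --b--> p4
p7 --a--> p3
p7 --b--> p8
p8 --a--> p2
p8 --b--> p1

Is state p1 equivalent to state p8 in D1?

First remove the unreachable states {p6,p7}; 6 states remain.
P0 = {p1,p3,p4,p8} | {p2,p5}.
On input a, block {p2,p5} splits into {p2} and {p5}.
Refine {p1,p3,p4,p8} on symbol a: members go to different blocks, giving {p1,p4,p8} and {p3}.
No further refinement is possible. Final partition (4 blocks): {p1,p4,p8} | {p2} | {p5} | {p3}.
p1 and p8 lie in the same block of the stable partition, so they are equivalent — no string distinguishes them.

Yes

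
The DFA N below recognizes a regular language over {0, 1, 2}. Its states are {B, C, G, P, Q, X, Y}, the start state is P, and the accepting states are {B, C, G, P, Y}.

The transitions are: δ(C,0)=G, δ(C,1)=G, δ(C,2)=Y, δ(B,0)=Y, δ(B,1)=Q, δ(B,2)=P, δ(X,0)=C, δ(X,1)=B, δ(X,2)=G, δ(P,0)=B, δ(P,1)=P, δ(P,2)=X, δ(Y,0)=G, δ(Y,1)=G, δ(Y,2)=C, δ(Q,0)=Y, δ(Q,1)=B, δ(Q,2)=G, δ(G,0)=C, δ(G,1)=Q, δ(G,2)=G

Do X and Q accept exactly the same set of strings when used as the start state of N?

Every state is reachable, so we keep all 7.
Initial partition by acceptance: {B,C,G,P,Y} | {Q,X}.
Refine {B,C,G,P,Y} on symbol 1: members go to different blocks, giving {C,P,Y} and {B,G}.
Refine {C,P,Y} on symbol 1: members go to different blocks, giving {C,Y} and {P}.
On input 2, block {B,G} splits into {B} and {G}.
The partition is now stable with 5 blocks: {C,Y} | {Q,X} | {B} | {P} | {G}.
X and Q lie in the same block of the stable partition, so they are equivalent — no string distinguishes them.

Yes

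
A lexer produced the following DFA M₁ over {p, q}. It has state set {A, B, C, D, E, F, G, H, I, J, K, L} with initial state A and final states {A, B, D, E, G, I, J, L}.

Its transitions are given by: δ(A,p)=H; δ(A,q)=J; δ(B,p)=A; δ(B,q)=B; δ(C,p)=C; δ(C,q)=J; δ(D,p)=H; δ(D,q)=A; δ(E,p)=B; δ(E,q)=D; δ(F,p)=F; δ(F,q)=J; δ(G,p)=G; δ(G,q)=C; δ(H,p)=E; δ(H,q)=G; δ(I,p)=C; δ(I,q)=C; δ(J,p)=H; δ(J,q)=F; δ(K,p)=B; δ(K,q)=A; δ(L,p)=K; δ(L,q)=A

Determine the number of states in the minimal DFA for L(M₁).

States {I,K,L} cannot be reached from the start state, so discard them.
Initial partition by acceptance: {A,B,D,E,G,J} | {C,F,H}.
Refine {A,B,D,E,G,J} on symbol p: members go to different blocks, giving {A,D,J} and {B,E,G}.
Refine {A,D,J} on symbol q: members go to different blocks, giving {A,D} and {J}.
On input q, block {A,D} splits into {A} and {D}.
Split {C,F,H} by δ(·,p) → {C,F} and {H}.
Refine {B,E,G} on symbol p: members go to different blocks, giving {E,G} and {B}.
Refine {E,G} on symbol p: members go to different blocks, giving {E} and {G}.
No further refinement is possible. Final partition (8 blocks): {A} | {C,F} | {E} | {J} | {D} | {H} | {B} | {G}.

8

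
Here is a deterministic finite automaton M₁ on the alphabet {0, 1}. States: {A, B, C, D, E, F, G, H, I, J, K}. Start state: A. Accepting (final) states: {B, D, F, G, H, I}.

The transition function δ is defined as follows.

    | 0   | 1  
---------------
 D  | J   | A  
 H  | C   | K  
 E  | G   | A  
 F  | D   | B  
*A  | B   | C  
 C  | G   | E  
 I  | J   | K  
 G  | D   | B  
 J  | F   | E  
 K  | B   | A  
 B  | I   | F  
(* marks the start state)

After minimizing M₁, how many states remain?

3

First remove the unreachable states {H}; 10 states remain.
Start with accepting vs non-accepting: {B,D,F,G,I} | {A,C,E,J,K}.
Split {B,D,F,G,I} by δ(·,0) → {B,F,G} and {D,I}.
The partition is now stable with 3 blocks: {B,F,G} | {A,C,E,J,K} | {D,I}.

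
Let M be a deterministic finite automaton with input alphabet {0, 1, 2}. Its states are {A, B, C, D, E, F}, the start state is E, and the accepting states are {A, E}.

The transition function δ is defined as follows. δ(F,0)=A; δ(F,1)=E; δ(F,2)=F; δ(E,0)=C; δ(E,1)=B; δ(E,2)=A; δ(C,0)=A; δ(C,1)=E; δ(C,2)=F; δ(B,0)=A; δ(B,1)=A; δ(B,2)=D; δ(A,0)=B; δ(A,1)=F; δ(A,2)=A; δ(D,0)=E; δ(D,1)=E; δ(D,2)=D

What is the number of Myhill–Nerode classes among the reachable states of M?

Every state is reachable, so we keep all 6.
Start with accepting vs non-accepting: {A,E} | {B,C,D,F}.
No further refinement is possible. Final partition (2 blocks): {A,E} | {B,C,D,F}.

2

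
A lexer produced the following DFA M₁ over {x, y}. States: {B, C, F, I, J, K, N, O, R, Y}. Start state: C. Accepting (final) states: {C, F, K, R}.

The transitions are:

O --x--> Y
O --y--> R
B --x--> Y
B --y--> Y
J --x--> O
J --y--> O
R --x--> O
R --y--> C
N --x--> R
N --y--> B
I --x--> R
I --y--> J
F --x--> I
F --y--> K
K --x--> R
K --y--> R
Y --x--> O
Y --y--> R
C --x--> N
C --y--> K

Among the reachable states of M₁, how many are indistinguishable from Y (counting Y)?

2

First remove the unreachable states {F,I,J}; 7 states remain.
P0 = {C,K,R} | {B,N,O,Y}.
Split {C,K,R} by δ(·,x) → {C,R} and {K}.
On input y, block {C,R} splits into {C} and {R}.
On input x, block {B,N,O,Y} splits into {B,O,Y} and {N}.
On input y, block {B,O,Y} splits into {O,Y} and {B}.
Stable partition: {C} | {O,Y} | {K} | {R} | {N} | {B} — 6 equivalence classes.
The equivalence class containing Y is {O,Y}, of size 2.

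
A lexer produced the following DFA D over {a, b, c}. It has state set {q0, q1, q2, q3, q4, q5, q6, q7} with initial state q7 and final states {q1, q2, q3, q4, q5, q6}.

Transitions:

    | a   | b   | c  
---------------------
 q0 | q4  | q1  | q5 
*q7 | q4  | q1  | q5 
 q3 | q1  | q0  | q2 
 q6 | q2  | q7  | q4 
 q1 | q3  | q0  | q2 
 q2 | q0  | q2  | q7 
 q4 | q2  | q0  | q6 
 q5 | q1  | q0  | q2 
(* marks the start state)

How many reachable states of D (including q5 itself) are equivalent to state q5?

Every state is reachable, so we keep all 8.
Initial partition by acceptance: {q1,q2,q3,q4,q5,q6} | {q0,q7}.
Split {q1,q2,q3,q4,q5,q6} by δ(·,a) → {q1,q3,q4,q5,q6} and {q2}.
On input a, block {q1,q3,q4,q5,q6} splits into {q1,q3,q5} and {q4,q6}.
No further refinement is possible. Final partition (4 blocks): {q1,q3,q5} | {q0,q7} | {q2} | {q4,q6}.
The equivalence class containing q5 is {q1,q3,q5}, of size 3.

3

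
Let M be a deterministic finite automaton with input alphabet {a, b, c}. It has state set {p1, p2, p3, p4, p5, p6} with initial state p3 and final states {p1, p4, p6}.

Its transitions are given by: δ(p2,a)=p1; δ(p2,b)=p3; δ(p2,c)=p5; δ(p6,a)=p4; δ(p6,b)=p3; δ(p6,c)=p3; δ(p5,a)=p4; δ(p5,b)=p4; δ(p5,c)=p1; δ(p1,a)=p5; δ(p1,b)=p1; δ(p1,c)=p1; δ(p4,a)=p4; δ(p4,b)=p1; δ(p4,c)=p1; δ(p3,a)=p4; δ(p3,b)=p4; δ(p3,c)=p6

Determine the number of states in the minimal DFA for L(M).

First remove the unreachable states {p2}; 5 states remain.
Initial partition by acceptance: {p1,p4,p6} | {p3,p5}.
On input a, block {p1,p4,p6} splits into {p4,p6} and {p1}.
Refine {p4,p6} on symbol b: members go to different blocks, giving {p4} and {p6}.
Split {p3,p5} by δ(·,c) → {p3} and {p5}.
No further refinement is possible. Final partition (5 blocks): {p4} | {p3} | {p1} | {p6} | {p5}.

5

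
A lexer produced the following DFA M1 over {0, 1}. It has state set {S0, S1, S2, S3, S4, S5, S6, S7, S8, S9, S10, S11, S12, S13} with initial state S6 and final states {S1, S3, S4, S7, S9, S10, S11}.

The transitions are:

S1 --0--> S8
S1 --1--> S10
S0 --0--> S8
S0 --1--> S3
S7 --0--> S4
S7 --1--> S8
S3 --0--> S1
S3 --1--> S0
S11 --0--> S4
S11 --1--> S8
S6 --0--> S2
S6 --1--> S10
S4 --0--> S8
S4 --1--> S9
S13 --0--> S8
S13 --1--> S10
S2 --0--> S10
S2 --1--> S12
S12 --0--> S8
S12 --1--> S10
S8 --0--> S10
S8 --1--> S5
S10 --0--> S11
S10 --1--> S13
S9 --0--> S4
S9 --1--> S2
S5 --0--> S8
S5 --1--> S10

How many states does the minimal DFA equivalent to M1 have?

Reachable states from the start: {S2,S4,S5,S6,S8,S9,S10,S11,S12,S13}. Unreachable: {S0,S1,S3,S7} — drop them.
P0 = {S4,S9,S10,S11} | {S2,S5,S6,S8,S12,S13}.
Split {S4,S9,S10,S11} by δ(·,0) → {S9,S10,S11} and {S4}.
Refine {S9,S10,S11} on symbol 0: members go to different blocks, giving {S9,S11} and {S10}.
Split {S2,S5,S6,S8,S12,S13} by δ(·,0) → {S5,S6,S12,S13} and {S2,S8}.
Stable partition: {S9,S11} | {S5,S6,S12,S13} | {S4} | {S10} | {S2,S8} — 5 equivalence classes.

5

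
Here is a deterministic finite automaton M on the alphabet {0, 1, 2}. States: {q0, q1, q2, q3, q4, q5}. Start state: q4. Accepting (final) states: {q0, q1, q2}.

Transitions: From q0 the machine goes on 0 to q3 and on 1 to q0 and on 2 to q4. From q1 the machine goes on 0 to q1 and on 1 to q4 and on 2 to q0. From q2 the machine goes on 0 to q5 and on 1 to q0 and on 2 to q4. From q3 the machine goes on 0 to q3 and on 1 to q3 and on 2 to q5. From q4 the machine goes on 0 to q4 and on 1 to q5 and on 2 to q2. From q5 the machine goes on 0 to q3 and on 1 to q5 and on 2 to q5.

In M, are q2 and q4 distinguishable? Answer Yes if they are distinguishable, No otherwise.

Reachable states from the start: {q0,q2,q3,q4,q5}. Unreachable: {q1} — drop them.
Initial partition by acceptance: {q0,q2} | {q3,q4,q5}.
Split {q3,q4,q5} by δ(·,2) → {q3,q5} and {q4}.
Stable partition: {q0,q2} | {q3,q5} | {q4} — 3 equivalence classes.
q2 and q4 end up in different blocks, so they are distinguishable. For instance, the string 'ε' is accepted from only q2.

Yes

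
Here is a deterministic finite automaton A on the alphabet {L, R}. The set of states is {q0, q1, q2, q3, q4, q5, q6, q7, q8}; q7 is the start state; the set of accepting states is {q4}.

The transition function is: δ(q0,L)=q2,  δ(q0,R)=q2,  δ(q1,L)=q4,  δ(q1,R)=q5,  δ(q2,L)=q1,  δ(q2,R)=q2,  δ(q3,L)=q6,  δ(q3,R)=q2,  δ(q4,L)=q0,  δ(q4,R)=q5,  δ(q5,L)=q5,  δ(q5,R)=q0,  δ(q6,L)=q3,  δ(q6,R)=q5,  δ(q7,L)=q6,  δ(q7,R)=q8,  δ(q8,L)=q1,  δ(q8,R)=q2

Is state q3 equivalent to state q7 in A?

Yes

P0 = {q4} | {q0,q1,q2,q3,q5,q6,q7,q8}.
Refine {q0,q1,q2,q3,q5,q6,q7,q8} on symbol L: members go to different blocks, giving {q0,q2,q3,q5,q6,q7,q8} and {q1}.
Split {q0,q2,q3,q5,q6,q7,q8} by δ(·,L) → {q0,q3,q5,q6,q7} and {q2,q8}.
Refine {q0,q3,q5,q6,q7} on symbol L: members go to different blocks, giving {q3,q5,q6,q7} and {q0}.
Split {q3,q5,q6,q7} by δ(·,R) → {q3,q7} and {q5} and {q6}.
Stable partition: {q4} | {q3,q7} | {q1} | {q2,q8} | {q0} | {q5} | {q6} — 7 equivalence classes.
q3 and q7 lie in the same block of the stable partition, so they are equivalent — no string distinguishes them.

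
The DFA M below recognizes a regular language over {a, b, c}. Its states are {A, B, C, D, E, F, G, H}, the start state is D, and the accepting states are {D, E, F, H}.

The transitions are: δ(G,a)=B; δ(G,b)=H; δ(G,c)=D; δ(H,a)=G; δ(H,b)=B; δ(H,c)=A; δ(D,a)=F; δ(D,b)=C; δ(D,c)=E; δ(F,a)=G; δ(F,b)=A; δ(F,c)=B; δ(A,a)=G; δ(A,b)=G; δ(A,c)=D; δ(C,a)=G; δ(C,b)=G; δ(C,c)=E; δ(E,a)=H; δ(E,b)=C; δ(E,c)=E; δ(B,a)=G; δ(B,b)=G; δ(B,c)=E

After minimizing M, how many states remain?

All states are reachable from the start state.
Initial partition by acceptance: {D,E,F,H} | {A,B,C,G}.
On input a, block {D,E,F,H} splits into {D,E} and {F,H}.
On input b, block {A,B,C,G} splits into {A,B,C} and {G}.
No further refinement is possible. Final partition (4 blocks): {D,E} | {A,B,C} | {F,H} | {G}.

4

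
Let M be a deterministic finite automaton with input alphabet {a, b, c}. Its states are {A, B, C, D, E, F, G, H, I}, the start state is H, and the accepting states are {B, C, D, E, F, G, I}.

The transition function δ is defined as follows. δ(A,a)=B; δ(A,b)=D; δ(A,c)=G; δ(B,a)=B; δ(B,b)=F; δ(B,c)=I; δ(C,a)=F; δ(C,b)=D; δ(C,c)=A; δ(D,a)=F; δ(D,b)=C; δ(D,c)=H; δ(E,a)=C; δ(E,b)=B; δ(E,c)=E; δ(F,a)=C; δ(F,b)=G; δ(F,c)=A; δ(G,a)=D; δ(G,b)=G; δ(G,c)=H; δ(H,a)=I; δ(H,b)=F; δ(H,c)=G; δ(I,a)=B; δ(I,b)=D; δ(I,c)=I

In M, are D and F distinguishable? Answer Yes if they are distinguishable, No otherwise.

No

Reachable states from the start: {A,B,C,D,F,G,H,I}. Unreachable: {E} — drop them.
Initial partition by acceptance: {B,C,D,F,G,I} | {A,H}.
On input c, block {B,C,D,F,G,I} splits into {C,D,F,G} and {B,I}.
Stable partition: {C,D,F,G} | {A,H} | {B,I} — 3 equivalence classes.
D and F lie in the same block of the stable partition, so they are equivalent — no string distinguishes them.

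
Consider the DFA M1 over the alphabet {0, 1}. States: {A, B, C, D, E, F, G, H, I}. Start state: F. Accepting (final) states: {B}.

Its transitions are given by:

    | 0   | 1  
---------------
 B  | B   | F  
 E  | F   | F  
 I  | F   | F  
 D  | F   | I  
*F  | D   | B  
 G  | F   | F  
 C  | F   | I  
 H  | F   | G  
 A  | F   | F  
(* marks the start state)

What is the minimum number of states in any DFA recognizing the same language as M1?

4

First remove the unreachable states {A,C,E,G,H}; 4 states remain.
Initial partition by acceptance: {B} | {D,F,I}.
Split {D,F,I} by δ(·,1) → {D,I} and {F}.
Split {D,I} by δ(·,1) → {D} and {I}.
No further refinement is possible. Final partition (4 blocks): {B} | {D} | {F} | {I}.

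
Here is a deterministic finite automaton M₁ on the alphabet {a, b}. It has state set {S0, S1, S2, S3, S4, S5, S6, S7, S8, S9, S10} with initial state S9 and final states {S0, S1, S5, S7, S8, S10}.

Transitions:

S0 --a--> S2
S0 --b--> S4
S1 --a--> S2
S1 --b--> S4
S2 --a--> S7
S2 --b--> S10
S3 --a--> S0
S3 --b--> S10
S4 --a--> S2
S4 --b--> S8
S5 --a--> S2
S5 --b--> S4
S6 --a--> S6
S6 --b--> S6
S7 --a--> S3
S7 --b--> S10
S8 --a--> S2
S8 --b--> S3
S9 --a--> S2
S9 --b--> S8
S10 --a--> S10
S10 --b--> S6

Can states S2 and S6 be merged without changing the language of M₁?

No

Reachable states from the start: {S0,S2,S3,S4,S6,S7,S8,S9,S10}. Unreachable: {S1,S5} — drop them.
Initial partition by acceptance: {S0,S7,S8,S10} | {S2,S3,S4,S6,S9}.
Refine {S0,S7,S8,S10} on symbol a: members go to different blocks, giving {S0,S7,S8} and {S10}.
Refine {S0,S7,S8} on symbol b: members go to different blocks, giving {S0,S8} and {S7}.
Split {S2,S3,S4,S6,S9} by δ(·,a) → {S4,S6,S9} and {S2} and {S3}.
Refine {S0,S8} on symbol b: members go to different blocks, giving {S0} and {S8}.
On input a, block {S4,S6,S9} splits into {S4,S9} and {S6}.
Stable partition: {S0} | {S4,S9} | {S10} | {S7} | {S2} | {S3} | {S8} | {S6} — 8 equivalence classes.
S2 and S6 end up in different blocks, so they are distinguishable. For instance, the string 'a' is accepted from only S2.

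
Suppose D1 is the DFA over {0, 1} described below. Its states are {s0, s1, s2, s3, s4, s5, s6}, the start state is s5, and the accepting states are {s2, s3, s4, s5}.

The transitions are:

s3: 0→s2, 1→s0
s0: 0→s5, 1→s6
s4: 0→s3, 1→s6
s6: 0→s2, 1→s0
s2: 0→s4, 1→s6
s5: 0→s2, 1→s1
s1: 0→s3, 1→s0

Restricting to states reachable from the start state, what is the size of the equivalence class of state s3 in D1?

Initial partition by acceptance: {s2,s3,s4,s5} | {s0,s1,s6}.
Stable partition: {s2,s3,s4,s5} | {s0,s1,s6} — 2 equivalence classes.
State s3 belongs to the block {s2,s3,s4,s5}, which has 4 states.

4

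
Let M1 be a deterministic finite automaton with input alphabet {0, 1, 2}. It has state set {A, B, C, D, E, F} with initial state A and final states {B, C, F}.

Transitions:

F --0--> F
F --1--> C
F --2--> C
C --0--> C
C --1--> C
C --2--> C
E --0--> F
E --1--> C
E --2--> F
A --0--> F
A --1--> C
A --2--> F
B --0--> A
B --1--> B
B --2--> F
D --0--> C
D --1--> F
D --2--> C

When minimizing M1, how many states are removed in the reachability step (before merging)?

No path from A leads to B, D, E; the other 3 states are all reachable.

3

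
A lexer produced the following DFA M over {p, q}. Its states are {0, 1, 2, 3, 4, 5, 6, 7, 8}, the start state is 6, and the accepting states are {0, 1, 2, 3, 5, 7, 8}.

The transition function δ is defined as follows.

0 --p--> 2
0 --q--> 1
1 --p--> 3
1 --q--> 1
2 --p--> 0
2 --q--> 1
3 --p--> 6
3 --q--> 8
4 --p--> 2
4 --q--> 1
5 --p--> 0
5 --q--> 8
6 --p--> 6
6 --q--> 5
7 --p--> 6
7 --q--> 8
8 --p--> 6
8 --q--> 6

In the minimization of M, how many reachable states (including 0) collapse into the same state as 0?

2

States {4,7} cannot be reached from the start state, so discard them.
P0 = {0,1,2,3,5,8} | {6}.
Split {0,1,2,3,5,8} by δ(·,p) → {0,1,2,5} and {3,8}.
Split {0,1,2,5} by δ(·,p) → {0,2,5} and {1}.
On input q, block {0,2,5} splits into {0,2} and {5}.
Split {3,8} by δ(·,q) → {3} and {8}.
The partition is now stable with 6 blocks: {0,2} | {6} | {3} | {1} | {5} | {8}.
The equivalence class containing 0 is {0,2}, of size 2.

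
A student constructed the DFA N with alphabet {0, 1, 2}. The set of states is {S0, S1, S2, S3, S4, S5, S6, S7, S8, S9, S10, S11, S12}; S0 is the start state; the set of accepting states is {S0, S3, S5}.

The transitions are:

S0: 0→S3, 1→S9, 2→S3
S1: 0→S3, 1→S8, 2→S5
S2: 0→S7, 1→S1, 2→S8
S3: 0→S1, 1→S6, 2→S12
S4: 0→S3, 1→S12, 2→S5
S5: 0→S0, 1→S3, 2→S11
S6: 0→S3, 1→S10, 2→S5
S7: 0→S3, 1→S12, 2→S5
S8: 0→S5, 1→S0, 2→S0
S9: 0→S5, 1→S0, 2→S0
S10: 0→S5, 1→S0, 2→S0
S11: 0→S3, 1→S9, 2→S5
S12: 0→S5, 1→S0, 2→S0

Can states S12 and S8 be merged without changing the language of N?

Yes

Reachable states from the start: {S0,S1,S3,S5,S6,S8,S9,S10,S11,S12}. Unreachable: {S2,S4,S7} — drop them.
Initial partition by acceptance: {S0,S3,S5} | {S1,S6,S8,S9,S10,S11,S12}.
Split {S0,S3,S5} by δ(·,0) → {S0,S5} and {S3}.
Split {S0,S5} by δ(·,0) → {S0} and {S5}.
Refine {S1,S6,S8,S9,S10,S11,S12} on symbol 0: members go to different blocks, giving {S8,S9,S10,S12} and {S1,S6,S11}.
Stable partition: {S0} | {S8,S9,S10,S12} | {S3} | {S5} | {S1,S6,S11} — 5 equivalence classes.
S12 and S8 lie in the same block of the stable partition, so they are equivalent — no string distinguishes them.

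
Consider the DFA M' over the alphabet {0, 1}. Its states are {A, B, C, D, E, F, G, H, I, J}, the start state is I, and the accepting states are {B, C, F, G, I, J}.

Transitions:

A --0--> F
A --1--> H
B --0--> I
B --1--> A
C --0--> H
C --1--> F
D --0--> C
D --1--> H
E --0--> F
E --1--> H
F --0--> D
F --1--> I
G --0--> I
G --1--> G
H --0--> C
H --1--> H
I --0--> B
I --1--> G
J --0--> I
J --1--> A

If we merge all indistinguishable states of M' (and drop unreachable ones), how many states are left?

7

Reachable states from the start: {A,B,C,D,F,G,H,I}. Unreachable: {E,J} — drop them.
Start with accepting vs non-accepting: {B,C,F,G,I} | {A,D,H}.
Refine {B,C,F,G,I} on symbol 0: members go to different blocks, giving {B,G,I} and {C,F}.
On input 1, block {B,G,I} splits into {G,I} and {B}.
On input 0, block {G,I} splits into {G} and {I}.
On input 1, block {C,F} splits into {C} and {F}.
Refine {A,D,H} on symbol 0: members go to different blocks, giving {D,H} and {A}.
No further refinement is possible. Final partition (7 blocks): {G} | {D,H} | {C} | {B} | {I} | {F} | {A}.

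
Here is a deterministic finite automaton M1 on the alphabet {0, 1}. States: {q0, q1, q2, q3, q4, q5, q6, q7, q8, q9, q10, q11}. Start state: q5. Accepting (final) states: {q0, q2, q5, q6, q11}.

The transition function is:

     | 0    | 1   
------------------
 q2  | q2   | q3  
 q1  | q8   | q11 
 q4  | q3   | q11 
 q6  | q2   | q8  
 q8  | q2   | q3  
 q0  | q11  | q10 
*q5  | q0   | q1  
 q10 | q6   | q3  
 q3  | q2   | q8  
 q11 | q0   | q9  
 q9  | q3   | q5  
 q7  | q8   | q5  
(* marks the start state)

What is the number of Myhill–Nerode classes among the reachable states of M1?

5

States {q4,q7} cannot be reached from the start state, so discard them.
P0 = {q0,q2,q5,q6,q11} | {q1,q3,q8,q9,q10}.
Split {q1,q3,q8,q9,q10} by δ(·,0) → {q3,q8,q10} and {q1,q9}.
Refine {q0,q2,q5,q6,q11} on symbol 1: members go to different blocks, giving {q0,q2,q6} and {q5,q11}.
On input 0, block {q0,q2,q6} splits into {q2,q6} and {q0}.
Stable partition: {q2,q6} | {q3,q8,q10} | {q1,q9} | {q5,q11} | {q0} — 5 equivalence classes.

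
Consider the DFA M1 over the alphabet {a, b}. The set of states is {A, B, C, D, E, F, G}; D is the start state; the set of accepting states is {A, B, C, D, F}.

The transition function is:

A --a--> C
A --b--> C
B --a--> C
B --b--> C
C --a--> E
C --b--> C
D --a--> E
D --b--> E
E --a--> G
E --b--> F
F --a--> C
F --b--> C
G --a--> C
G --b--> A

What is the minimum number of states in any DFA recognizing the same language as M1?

First remove the unreachable states {B}; 6 states remain.
Initial partition by acceptance: {A,C,D,F} | {E,G}.
Split {A,C,D,F} by δ(·,a) → {A,F} and {C,D}.
Split {E,G} by δ(·,a) → {E} and {G}.
Split {C,D} by δ(·,b) → {C} and {D}.
No further refinement is possible. Final partition (5 blocks): {A,F} | {E} | {C} | {G} | {D}.

5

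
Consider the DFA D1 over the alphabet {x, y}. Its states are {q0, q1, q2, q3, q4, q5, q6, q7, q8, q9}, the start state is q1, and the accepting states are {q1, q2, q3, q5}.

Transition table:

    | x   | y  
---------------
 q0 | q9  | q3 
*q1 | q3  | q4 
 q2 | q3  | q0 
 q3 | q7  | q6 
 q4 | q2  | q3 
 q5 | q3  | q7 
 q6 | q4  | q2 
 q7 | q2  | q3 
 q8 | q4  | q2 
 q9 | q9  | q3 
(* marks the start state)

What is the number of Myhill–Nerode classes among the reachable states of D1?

6

First remove the unreachable states {q5,q8}; 8 states remain.
P0 = {q1,q2,q3} | {q0,q4,q6,q7,q9}.
Split {q1,q2,q3} by δ(·,x) → {q1,q2} and {q3}.
Refine {q0,q4,q6,q7,q9} on symbol x: members go to different blocks, giving {q0,q6,q9} and {q4,q7}.
Split {q1,q2} by δ(·,y) → {q1} and {q2}.
Split {q0,q6,q9} by δ(·,x) → {q0,q9} and {q6}.
No further refinement is possible. Final partition (6 blocks): {q1} | {q0,q9} | {q3} | {q4,q7} | {q2} | {q6}.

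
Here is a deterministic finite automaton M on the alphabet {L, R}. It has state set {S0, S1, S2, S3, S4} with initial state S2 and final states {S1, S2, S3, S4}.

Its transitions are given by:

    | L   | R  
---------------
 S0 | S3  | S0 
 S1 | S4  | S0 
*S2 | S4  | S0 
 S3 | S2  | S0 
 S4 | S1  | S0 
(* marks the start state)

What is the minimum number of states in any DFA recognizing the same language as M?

2

Every state is reachable, so we keep all 5.
Start with accepting vs non-accepting: {S1,S2,S3,S4} | {S0}.
The partition is now stable with 2 blocks: {S1,S2,S3,S4} | {S0}.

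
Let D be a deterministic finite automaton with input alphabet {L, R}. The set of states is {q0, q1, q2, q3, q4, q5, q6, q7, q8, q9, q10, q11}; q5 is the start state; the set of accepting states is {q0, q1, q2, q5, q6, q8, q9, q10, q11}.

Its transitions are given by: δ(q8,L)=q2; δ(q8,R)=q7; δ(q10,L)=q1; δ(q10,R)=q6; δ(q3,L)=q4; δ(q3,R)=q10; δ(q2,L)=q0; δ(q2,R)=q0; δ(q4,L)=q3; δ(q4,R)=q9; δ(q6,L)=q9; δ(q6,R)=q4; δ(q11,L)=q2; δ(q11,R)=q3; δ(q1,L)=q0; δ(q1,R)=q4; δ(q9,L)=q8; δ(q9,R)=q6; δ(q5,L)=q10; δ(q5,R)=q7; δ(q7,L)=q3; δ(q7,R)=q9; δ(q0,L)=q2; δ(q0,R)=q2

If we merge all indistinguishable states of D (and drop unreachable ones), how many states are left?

First remove the unreachable states {q11}; 11 states remain.
P0 = {q0,q1,q2,q5,q6,q8,q9,q10} | {q3,q4,q7}.
Refine {q0,q1,q2,q5,q6,q8,q9,q10} on symbol R: members go to different blocks, giving {q0,q2,q9,q10} and {q1,q5,q6,q8}.
Split {q0,q2,q9,q10} by δ(·,L) → {q0,q2} and {q9,q10}.
Split {q1,q5,q6,q8} by δ(·,L) → {q1,q8} and {q5,q6}.
No further refinement is possible. Final partition (5 blocks): {q0,q2} | {q3,q4,q7} | {q1,q8} | {q9,q10} | {q5,q6}.

5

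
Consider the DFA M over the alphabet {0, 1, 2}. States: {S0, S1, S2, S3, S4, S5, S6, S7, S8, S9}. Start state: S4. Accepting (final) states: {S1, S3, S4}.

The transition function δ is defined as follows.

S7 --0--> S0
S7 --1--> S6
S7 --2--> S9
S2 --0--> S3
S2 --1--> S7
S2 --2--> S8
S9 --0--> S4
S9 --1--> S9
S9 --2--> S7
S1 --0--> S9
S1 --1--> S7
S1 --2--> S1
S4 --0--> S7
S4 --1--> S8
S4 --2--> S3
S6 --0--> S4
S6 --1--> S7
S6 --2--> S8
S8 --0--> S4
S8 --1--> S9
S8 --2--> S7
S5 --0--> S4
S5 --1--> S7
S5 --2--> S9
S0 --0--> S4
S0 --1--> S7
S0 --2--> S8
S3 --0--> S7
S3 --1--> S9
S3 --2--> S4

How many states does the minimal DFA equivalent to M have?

4

First remove the unreachable states {S1,S2,S5}; 7 states remain.
Start with accepting vs non-accepting: {S3,S4} | {S0,S6,S7,S8,S9}.
Refine {S0,S6,S7,S8,S9} on symbol 0: members go to different blocks, giving {S0,S6,S8,S9} and {S7}.
Refine {S0,S6,S8,S9} on symbol 1: members go to different blocks, giving {S0,S6} and {S8,S9}.
No further refinement is possible. Final partition (4 blocks): {S3,S4} | {S0,S6} | {S7} | {S8,S9}.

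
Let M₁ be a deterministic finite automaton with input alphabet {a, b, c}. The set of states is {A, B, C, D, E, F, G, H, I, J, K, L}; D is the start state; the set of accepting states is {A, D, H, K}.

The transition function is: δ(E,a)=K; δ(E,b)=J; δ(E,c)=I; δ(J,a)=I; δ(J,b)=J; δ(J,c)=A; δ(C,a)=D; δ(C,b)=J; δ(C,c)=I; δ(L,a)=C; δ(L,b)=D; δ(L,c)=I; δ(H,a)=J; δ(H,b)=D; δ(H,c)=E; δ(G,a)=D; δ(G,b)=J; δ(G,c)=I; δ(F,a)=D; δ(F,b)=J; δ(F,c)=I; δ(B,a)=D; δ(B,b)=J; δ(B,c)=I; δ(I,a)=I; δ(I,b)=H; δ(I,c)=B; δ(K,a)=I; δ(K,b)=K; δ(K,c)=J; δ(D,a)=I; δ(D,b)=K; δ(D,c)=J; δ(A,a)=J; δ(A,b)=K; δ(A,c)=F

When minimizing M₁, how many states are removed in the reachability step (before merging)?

3

BFS from D reaches {A, B, D, E, F, H, I, J, K}; the 3 state(s) C, G, L are never visited.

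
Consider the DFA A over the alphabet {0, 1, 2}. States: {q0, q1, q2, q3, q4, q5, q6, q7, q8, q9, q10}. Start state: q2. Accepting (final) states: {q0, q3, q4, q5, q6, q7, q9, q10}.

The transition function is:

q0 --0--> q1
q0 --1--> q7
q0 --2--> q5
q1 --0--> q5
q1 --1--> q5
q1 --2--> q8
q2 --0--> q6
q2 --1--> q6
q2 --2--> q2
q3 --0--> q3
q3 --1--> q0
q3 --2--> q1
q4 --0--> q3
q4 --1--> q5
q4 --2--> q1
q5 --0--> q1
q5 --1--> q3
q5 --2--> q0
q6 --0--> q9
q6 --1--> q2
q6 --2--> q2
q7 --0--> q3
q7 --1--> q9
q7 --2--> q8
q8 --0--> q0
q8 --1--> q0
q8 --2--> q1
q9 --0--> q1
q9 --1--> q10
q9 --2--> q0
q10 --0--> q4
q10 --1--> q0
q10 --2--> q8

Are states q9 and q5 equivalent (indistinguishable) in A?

Initial partition by acceptance: {q0,q3,q4,q5,q6,q7,q9,q10} | {q1,q2,q8}.
Refine {q0,q3,q4,q5,q6,q7,q9,q10} on symbol 0: members go to different blocks, giving {q3,q4,q6,q7,q10} and {q0,q5,q9}.
On input 0, block {q3,q4,q6,q7,q10} splits into {q3,q4,q7,q10} and {q6}.
Split {q1,q2,q8} by δ(·,0) → {q1,q8} and {q2}.
The partition is now stable with 5 blocks: {q3,q4,q7,q10} | {q1,q8} | {q0,q5,q9} | {q6} | {q2}.
q9 and q5 lie in the same block of the stable partition, so they are equivalent — no string distinguishes them.

Yes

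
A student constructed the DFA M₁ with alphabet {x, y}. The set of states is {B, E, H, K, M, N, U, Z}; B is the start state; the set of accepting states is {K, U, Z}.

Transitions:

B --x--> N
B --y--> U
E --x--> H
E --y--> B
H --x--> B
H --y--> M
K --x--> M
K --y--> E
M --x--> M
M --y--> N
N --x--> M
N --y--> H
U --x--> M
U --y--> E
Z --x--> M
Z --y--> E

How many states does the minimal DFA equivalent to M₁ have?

States {K,Z} cannot be reached from the start state, so discard them.
P0 = {U} | {B,E,H,M,N}.
Refine {B,E,H,M,N} on symbol y: members go to different blocks, giving {E,H,M,N} and {B}.
On input x, block {E,H,M,N} splits into {E,M,N} and {H}.
Refine {E,M,N} on symbol x: members go to different blocks, giving {M,N} and {E}.
On input y, block {M,N} splits into {N} and {M}.
Stable partition: {U} | {N} | {B} | {H} | {E} | {M} — 6 equivalence classes.

6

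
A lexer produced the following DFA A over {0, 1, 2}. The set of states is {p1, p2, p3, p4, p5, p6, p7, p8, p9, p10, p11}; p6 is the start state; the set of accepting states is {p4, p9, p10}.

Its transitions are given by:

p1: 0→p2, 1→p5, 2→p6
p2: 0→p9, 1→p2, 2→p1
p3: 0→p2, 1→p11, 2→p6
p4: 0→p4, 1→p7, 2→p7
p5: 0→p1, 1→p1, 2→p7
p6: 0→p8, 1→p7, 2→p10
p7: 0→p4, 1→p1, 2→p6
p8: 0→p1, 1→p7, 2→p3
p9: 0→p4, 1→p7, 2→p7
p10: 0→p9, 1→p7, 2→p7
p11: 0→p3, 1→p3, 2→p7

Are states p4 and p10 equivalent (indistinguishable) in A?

Yes

Every state is reachable, so we keep all 11.
Start with accepting vs non-accepting: {p4,p9,p10} | {p1,p2,p3,p5,p6,p7,p8,p11}.
Refine {p1,p2,p3,p5,p6,p7,p8,p11} on symbol 0: members go to different blocks, giving {p1,p3,p5,p6,p8,p11} and {p2,p7}.
Refine {p1,p3,p5,p6,p8,p11} on symbol 0: members go to different blocks, giving {p5,p6,p8,p11} and {p1,p3}.
Refine {p5,p6,p8,p11} on symbol 0: members go to different blocks, giving {p5,p8,p11} and {p6}.
Refine {p5,p8,p11} on symbol 1: members go to different blocks, giving {p5,p11} and {p8}.
Refine {p2,p7} on symbol 1: members go to different blocks, giving {p2} and {p7}.
Stable partition: {p4,p9,p10} | {p5,p11} | {p2} | {p1,p3} | {p6} | {p8} | {p7} — 7 equivalence classes.
p4 and p10 lie in the same block of the stable partition, so they are equivalent — no string distinguishes them.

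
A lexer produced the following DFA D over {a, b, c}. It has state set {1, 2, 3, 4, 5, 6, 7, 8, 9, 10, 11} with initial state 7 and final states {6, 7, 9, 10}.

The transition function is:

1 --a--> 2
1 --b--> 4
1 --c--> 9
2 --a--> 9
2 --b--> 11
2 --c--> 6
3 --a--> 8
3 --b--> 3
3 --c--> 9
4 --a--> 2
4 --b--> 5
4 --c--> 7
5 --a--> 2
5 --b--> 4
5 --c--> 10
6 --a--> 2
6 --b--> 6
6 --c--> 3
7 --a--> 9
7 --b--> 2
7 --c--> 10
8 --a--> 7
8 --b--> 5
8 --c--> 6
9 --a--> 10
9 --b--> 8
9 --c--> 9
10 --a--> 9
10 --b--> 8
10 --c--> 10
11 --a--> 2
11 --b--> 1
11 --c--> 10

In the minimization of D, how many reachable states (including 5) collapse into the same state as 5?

5

Initial partition by acceptance: {6,7,9,10} | {1,2,3,4,5,8,11}.
On input a, block {6,7,9,10} splits into {7,9,10} and {6}.
Split {1,2,3,4,5,8,11} by δ(·,a) → {1,3,4,5,11} and {2,8}.
No further refinement is possible. Final partition (4 blocks): {7,9,10} | {1,3,4,5,11} | {6} | {2,8}.
State 5 belongs to the block {1,3,4,5,11}, which has 5 states.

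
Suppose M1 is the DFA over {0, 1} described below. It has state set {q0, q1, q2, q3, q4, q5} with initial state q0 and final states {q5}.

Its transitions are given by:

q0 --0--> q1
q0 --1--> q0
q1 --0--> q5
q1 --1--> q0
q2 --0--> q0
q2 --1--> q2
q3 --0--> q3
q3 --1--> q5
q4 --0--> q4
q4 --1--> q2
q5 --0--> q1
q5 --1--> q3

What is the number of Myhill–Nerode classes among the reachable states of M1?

4

Reachable states from the start: {q0,q1,q3,q5}. Unreachable: {q2,q4} — drop them.
Initial partition by acceptance: {q5} | {q0,q1,q3}.
Refine {q0,q1,q3} on symbol 0: members go to different blocks, giving {q0,q3} and {q1}.
Refine {q0,q3} on symbol 0: members go to different blocks, giving {q0} and {q3}.
The partition is now stable with 4 blocks: {q5} | {q0} | {q1} | {q3}.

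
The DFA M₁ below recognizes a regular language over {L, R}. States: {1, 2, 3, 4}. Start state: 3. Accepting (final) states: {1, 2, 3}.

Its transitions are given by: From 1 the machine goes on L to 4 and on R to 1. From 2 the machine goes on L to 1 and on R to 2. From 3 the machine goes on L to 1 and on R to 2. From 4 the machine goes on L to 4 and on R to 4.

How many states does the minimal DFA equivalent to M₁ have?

3

Every state is reachable, so we keep all 4.
P0 = {1,2,3} | {4}.
Refine {1,2,3} on symbol L: members go to different blocks, giving {2,3} and {1}.
No further refinement is possible. Final partition (3 blocks): {2,3} | {4} | {1}.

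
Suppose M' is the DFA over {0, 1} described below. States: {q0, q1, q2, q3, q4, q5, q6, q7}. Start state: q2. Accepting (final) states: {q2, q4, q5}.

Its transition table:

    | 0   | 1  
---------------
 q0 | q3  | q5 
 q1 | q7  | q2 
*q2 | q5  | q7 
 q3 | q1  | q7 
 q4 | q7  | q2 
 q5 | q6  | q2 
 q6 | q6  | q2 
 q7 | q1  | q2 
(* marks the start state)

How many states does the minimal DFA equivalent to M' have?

3

States {q0,q3,q4} cannot be reached from the start state, so discard them.
Initial partition by acceptance: {q2,q5} | {q1,q6,q7}.
Refine {q2,q5} on symbol 0: members go to different blocks, giving {q2} and {q5}.
No further refinement is possible. Final partition (3 blocks): {q2} | {q1,q6,q7} | {q5}.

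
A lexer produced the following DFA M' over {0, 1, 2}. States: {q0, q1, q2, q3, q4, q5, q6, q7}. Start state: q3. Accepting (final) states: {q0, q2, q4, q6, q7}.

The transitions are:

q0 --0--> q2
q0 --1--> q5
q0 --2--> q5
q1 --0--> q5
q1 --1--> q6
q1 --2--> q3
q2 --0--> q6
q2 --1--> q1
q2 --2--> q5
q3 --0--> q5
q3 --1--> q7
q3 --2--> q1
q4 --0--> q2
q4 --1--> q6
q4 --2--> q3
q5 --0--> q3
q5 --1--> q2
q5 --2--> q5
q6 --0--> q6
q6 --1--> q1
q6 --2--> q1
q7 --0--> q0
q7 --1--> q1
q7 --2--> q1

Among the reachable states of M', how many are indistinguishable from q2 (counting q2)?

States {q4} cannot be reached from the start state, so discard them.
P0 = {q0,q2,q6,q7} | {q1,q3,q5}.
Stable partition: {q0,q2,q6,q7} | {q1,q3,q5} — 2 equivalence classes.
State q2 belongs to the block {q0,q2,q6,q7}, which has 4 states.

4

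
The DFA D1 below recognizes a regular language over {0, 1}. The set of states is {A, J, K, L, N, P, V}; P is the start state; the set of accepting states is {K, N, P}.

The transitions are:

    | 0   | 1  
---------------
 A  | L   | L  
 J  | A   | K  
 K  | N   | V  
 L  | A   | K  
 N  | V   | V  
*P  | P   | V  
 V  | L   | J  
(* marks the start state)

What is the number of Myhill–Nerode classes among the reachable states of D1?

5

Start with accepting vs non-accepting: {K,N,P} | {A,J,L,V}.
Refine {K,N,P} on symbol 0: members go to different blocks, giving {K,P} and {N}.
On input 0, block {K,P} splits into {P} and {K}.
Split {A,J,L,V} by δ(·,1) → {A,V} and {J,L}.
The partition is now stable with 5 blocks: {P} | {A,V} | {N} | {K} | {J,L}.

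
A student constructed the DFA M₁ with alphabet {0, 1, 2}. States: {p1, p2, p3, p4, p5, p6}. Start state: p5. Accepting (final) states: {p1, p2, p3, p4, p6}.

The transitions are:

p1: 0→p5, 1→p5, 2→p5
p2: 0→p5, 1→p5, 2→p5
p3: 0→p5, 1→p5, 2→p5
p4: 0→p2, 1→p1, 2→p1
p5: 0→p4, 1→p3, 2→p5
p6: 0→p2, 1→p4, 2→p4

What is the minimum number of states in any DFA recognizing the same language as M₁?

Reachable states from the start: {p1,p2,p3,p4,p5}. Unreachable: {p6} — drop them.
Start with accepting vs non-accepting: {p1,p2,p3,p4} | {p5}.
Split {p1,p2,p3,p4} by δ(·,0) → {p1,p2,p3} and {p4}.
No further refinement is possible. Final partition (3 blocks): {p1,p2,p3} | {p5} | {p4}.

3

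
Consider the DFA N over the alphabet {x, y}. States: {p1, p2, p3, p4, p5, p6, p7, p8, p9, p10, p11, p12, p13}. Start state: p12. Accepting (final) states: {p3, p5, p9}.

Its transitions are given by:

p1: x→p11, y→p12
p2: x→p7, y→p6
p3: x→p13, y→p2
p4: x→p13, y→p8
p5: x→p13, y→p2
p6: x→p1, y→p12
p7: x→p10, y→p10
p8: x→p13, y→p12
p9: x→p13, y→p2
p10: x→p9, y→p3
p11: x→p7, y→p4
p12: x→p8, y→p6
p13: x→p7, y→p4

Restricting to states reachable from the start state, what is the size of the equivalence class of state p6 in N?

2

States {p5} cannot be reached from the start state, so discard them.
Initial partition by acceptance: {p3,p9} | {p1,p2,p4,p6,p7,p8,p10,p11,p12,p13}.
Split {p1,p2,p4,p6,p7,p8,p10,p11,p12,p13} by δ(·,x) → {p1,p2,p4,p6,p7,p8,p11,p12,p13} and {p10}.
Split {p1,p2,p4,p6,p7,p8,p11,p12,p13} by δ(·,x) → {p1,p2,p4,p6,p8,p11,p12,p13} and {p7}.
On input x, block {p1,p2,p4,p6,p8,p11,p12,p13} splits into {p1,p4,p6,p8,p12} and {p2,p11,p13}.
Split {p1,p4,p6,p8,p12} by δ(·,x) → {p1,p4,p8} and {p6,p12}.
Split {p1,p4,p8} by δ(·,y) → {p1,p8} and {p4}.
On input y, block {p2,p11,p13} splits into {p11,p13} and {p2}.
Stable partition: {p3,p9} | {p1,p8} | {p10} | {p7} | {p11,p13} | {p6,p12} | {p4} | {p2} — 8 equivalence classes.
The equivalence class containing p6 is {p6,p12}, of size 2.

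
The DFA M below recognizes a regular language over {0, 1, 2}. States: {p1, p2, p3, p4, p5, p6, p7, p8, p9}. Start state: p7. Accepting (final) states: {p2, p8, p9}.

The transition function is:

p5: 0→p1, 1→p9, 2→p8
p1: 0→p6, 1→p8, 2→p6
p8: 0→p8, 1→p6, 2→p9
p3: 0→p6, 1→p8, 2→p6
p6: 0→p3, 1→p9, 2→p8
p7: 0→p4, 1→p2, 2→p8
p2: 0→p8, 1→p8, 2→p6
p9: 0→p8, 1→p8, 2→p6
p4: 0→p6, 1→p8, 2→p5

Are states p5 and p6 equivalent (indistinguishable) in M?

Every state is reachable, so we keep all 9.
P0 = {p2,p8,p9} | {p1,p3,p4,p5,p6,p7}.
Split {p2,p8,p9} by δ(·,1) → {p2,p9} and {p8}.
Refine {p1,p3,p4,p5,p6,p7} on symbol 1: members go to different blocks, giving {p1,p3,p4} and {p5,p6,p7}.
Stable partition: {p2,p9} | {p1,p3,p4} | {p8} | {p5,p6,p7} — 4 equivalence classes.
p5 and p6 lie in the same block of the stable partition, so they are equivalent — no string distinguishes them.

Yes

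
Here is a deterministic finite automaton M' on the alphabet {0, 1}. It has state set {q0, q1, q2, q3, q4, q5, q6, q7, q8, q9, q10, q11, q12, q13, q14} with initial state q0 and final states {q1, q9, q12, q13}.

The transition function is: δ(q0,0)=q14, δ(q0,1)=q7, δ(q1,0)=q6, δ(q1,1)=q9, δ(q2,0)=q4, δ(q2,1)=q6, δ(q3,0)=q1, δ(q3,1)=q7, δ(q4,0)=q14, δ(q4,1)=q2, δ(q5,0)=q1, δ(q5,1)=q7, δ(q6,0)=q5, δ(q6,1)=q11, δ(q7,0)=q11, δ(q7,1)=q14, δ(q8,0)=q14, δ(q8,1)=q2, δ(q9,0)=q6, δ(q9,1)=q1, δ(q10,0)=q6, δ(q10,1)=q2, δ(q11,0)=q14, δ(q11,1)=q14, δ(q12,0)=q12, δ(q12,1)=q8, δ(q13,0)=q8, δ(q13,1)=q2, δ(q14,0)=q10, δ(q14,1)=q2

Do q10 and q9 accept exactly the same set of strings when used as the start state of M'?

No

First remove the unreachable states {q3,q8,q12,q13}; 11 states remain.
P0 = {q1,q9} | {q0,q2,q4,q5,q6,q7,q10,q11,q14}.
Refine {q0,q2,q4,q5,q6,q7,q10,q11,q14} on symbol 0: members go to different blocks, giving {q0,q2,q4,q6,q7,q10,q11,q14} and {q5}.
Split {q0,q2,q4,q6,q7,q10,q11,q14} by δ(·,0) → {q0,q2,q4,q7,q10,q11,q14} and {q6}.
On input 0, block {q0,q2,q4,q7,q10,q11,q14} splits into {q0,q2,q4,q7,q11,q14} and {q10}.
Split {q0,q2,q4,q7,q11,q14} by δ(·,0) → {q0,q2,q4,q7,q11} and {q14}.
Split {q0,q2,q4,q7,q11} by δ(·,0) → {q0,q4,q11} and {q2,q7}.
Split {q0,q4,q11} by δ(·,1) → {q0,q4} and {q11}.
Refine {q2,q7} on symbol 0: members go to different blocks, giving {q2} and {q7}.
On input 1, block {q0,q4} splits into {q0} and {q4}.
The partition is now stable with 10 blocks: {q1,q9} | {q0} | {q5} | {q6} | {q10} | {q14} | {q2} | {q11} | {q7} | {q4}.
q10 and q9 end up in different blocks, so they are distinguishable. For instance, the string 'ε' is accepted from only q9.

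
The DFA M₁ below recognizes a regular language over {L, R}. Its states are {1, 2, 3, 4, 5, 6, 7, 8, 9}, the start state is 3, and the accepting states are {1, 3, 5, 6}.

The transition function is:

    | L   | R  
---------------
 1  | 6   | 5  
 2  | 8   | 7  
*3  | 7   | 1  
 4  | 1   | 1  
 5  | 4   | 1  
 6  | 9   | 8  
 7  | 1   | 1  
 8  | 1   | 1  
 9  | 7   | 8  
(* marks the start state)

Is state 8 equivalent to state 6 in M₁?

No

First remove the unreachable states {2}; 8 states remain.
P0 = {1,3,5,6} | {4,7,8,9}.
Split {1,3,5,6} by δ(·,L) → {3,5,6} and {1}.
Split {3,5,6} by δ(·,R) → {3,5} and {6}.
Split {4,7,8,9} by δ(·,L) → {4,7,8} and {9}.
No further refinement is possible. Final partition (5 blocks): {3,5} | {4,7,8} | {1} | {6} | {9}.
8 and 6 end up in different blocks, so they are distinguishable. For instance, the string 'ε' is accepted from only 6.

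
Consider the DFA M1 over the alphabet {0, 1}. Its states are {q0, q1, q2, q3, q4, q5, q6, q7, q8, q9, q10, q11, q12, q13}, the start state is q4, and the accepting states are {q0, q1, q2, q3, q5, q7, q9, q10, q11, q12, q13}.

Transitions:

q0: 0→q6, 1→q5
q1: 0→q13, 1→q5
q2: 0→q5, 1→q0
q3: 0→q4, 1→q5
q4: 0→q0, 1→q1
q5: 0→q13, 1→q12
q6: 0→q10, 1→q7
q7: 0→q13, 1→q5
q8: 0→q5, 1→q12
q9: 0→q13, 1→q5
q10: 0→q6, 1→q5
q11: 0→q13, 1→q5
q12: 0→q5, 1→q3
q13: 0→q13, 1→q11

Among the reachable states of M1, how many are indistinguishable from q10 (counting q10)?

Reachable states from the start: {q0,q1,q3,q4,q5,q6,q7,q10,q11,q12,q13}. Unreachable: {q2,q8,q9} — drop them.
Initial partition by acceptance: {q0,q1,q3,q5,q7,q10,q11,q12,q13} | {q4,q6}.
On input 0, block {q0,q1,q3,q5,q7,q10,q11,q12,q13} splits into {q1,q5,q7,q11,q12,q13} and {q0,q3,q10}.
Split {q1,q5,q7,q11,q12,q13} by δ(·,1) → {q1,q5,q7,q11,q13} and {q12}.
Refine {q1,q5,q7,q11,q13} on symbol 1: members go to different blocks, giving {q1,q7,q11,q13} and {q5}.
On input 1, block {q1,q7,q11,q13} splits into {q1,q7,q11} and {q13}.
Stable partition: {q1,q7,q11} | {q4,q6} | {q0,q3,q10} | {q12} | {q5} | {q13} — 6 equivalence classes.
State q10 belongs to the block {q0,q3,q10}, which has 3 states.

3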